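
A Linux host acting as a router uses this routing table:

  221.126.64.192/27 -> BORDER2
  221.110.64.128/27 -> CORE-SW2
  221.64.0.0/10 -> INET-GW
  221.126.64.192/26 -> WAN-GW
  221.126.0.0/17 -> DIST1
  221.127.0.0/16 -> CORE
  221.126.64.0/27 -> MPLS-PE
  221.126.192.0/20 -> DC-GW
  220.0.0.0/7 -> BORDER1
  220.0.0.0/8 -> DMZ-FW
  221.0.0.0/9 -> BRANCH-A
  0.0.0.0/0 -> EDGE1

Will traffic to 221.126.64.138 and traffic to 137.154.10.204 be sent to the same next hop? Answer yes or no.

221.126.64.138: longest match 221.126.0.0/17 -> DIST1
137.154.10.204: longest match 0.0.0.0/0 -> EDGE1

no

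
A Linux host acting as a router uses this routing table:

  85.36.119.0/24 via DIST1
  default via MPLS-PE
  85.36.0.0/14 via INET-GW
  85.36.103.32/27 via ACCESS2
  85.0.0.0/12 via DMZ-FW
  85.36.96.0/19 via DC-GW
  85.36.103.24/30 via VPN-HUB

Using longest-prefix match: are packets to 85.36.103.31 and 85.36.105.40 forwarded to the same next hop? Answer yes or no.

85.36.103.31: longest match 85.36.96.0/19 -> DC-GW
85.36.105.40: longest match 85.36.96.0/19 -> DC-GW

yes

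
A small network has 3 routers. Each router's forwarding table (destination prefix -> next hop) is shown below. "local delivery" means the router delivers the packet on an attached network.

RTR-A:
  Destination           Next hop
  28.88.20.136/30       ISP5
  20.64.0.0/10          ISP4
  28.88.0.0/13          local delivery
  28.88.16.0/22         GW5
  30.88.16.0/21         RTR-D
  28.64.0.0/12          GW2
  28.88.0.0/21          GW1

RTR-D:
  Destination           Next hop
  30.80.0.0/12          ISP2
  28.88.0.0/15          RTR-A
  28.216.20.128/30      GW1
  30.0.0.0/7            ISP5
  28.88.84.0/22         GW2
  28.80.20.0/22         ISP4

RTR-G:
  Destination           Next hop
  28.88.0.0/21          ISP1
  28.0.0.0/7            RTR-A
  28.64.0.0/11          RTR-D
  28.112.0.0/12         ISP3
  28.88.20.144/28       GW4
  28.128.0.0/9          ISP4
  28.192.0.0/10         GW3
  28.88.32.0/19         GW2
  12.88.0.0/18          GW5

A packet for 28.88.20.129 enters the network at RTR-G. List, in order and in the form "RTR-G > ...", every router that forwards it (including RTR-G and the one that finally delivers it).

At RTR-G: longest match for 28.88.20.129 is 28.64.0.0/11 -> RTR-D
At RTR-D: longest match for 28.88.20.129 is 28.88.0.0/15 -> RTR-A
At RTR-A: longest match for 28.88.20.129 is 28.88.0.0/13 -> local delivery

RTR-G > RTR-D > RTR-A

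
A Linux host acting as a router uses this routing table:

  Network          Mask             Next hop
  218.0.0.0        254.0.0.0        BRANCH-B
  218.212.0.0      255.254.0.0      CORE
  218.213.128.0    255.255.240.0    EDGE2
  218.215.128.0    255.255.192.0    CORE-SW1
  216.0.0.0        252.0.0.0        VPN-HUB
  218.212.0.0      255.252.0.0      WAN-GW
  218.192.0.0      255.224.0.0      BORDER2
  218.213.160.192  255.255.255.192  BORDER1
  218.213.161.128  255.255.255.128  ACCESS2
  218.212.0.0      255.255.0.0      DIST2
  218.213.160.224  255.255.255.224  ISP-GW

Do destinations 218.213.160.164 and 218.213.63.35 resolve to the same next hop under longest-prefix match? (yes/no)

218.213.160.164: longest match 218.212.0.0/15 -> CORE
218.213.63.35: longest match 218.212.0.0/15 -> CORE

yes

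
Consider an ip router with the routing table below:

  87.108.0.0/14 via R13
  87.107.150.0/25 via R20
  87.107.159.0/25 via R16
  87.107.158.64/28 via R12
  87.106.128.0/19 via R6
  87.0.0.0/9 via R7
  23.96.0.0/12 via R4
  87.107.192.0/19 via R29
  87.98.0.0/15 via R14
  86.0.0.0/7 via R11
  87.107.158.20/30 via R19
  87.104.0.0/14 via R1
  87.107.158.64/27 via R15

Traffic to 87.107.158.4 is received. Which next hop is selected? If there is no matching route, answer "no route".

R1

Routes whose prefix contains 87.107.158.4:
  86.0.0.0/7 (86.0.0.0 - 87.255.255.255) -> R11
  87.0.0.0/9 (87.0.0.0 - 87.127.255.255) -> R7
  87.104.0.0/14 (87.104.0.0 - 87.107.255.255) -> R1
More-specific entries that do NOT match:
  87.107.158.20/30 (87.107.158.20 - 87.107.158.23) does not contain 87.107.158.4
  87.107.158.64/28 (87.107.158.64 - 87.107.158.79) does not contain 87.107.158.4
  87.107.158.64/27 (87.107.158.64 - 87.107.158.95) does not contain 87.107.158.4
  87.107.150.0/25 (87.107.150.0 - 87.107.150.127) does not contain 87.107.158.4
  87.107.159.0/25 (87.107.159.0 - 87.107.159.127) does not contain 87.107.158.4
  87.106.128.0/19 (87.106.128.0 - 87.106.159.255) does not contain 87.107.158.4
  87.107.192.0/19 (87.107.192.0 - 87.107.223.255) does not contain 87.107.158.4
  87.98.0.0/15 (87.98.0.0 - 87.99.255.255) does not contain 87.107.158.4
Longest matching prefix is /14 -> next hop R1.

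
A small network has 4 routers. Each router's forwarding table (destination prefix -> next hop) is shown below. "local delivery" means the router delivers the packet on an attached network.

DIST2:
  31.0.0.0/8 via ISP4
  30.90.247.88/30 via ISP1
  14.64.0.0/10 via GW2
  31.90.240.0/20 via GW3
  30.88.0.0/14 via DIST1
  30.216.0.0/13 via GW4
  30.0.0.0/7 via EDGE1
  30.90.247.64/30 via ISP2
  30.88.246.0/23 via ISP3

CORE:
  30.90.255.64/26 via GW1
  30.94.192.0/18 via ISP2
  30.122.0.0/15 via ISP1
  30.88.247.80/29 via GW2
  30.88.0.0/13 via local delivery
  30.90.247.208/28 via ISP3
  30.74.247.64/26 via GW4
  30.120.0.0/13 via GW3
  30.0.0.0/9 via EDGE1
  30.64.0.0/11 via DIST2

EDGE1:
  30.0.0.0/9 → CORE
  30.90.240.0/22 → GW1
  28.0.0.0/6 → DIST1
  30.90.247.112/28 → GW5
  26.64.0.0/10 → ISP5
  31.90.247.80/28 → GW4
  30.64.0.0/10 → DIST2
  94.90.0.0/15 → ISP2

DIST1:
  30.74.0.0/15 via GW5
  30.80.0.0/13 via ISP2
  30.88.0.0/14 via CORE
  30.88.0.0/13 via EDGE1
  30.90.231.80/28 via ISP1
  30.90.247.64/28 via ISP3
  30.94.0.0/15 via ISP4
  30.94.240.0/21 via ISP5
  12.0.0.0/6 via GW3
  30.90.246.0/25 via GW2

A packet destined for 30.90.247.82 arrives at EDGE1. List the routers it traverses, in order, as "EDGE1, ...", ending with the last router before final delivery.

EDGE1, DIST2, DIST1, CORE

At EDGE1: longest match for 30.90.247.82 is 30.64.0.0/10 -> DIST2
At DIST2: longest match for 30.90.247.82 is 30.88.0.0/14 -> DIST1
At DIST1: longest match for 30.90.247.82 is 30.88.0.0/14 -> CORE
At CORE: longest match for 30.90.247.82 is 30.88.0.0/13 -> local delivery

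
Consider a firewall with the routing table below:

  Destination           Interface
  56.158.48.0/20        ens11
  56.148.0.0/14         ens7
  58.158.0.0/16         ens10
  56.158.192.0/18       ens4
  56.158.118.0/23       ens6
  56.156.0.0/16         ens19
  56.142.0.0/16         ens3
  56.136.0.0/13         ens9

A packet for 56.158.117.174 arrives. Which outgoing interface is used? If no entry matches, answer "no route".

no route

No entry's prefix contains 56.158.117.174; there is no default route.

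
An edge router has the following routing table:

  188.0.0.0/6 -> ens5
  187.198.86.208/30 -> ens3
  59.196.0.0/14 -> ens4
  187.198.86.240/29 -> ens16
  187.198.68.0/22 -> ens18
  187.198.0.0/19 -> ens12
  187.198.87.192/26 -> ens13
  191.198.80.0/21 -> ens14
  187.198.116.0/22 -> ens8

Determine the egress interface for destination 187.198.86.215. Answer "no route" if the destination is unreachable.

No entry's prefix contains 187.198.86.215; there is no default route.

no route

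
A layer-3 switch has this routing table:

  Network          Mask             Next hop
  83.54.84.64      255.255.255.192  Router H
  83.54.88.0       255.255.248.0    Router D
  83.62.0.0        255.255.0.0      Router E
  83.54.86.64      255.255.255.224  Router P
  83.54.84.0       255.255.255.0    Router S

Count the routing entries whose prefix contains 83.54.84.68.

Prefixes containing 83.54.84.68:
  83.54.84.0/24 (83.54.84.0 - 83.54.84.255)
  83.54.84.64/26 (83.54.84.64 - 83.54.84.127)
Total matching entries: 2.

2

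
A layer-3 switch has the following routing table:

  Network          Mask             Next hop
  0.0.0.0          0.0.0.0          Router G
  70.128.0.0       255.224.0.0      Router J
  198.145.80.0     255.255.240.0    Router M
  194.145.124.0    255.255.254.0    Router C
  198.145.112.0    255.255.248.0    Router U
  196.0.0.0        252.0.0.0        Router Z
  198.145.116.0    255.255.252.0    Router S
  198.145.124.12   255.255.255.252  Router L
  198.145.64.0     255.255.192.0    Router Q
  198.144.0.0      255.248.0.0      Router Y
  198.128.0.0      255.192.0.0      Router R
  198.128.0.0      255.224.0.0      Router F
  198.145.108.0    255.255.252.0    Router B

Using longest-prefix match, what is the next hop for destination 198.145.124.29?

Router Q

Routes whose prefix contains 198.145.124.29:
  0.0.0.0/0 (default, matches everything) -> Router G
  196.0.0.0/6 (196.0.0.0 - 199.255.255.255) -> Router Z
  198.128.0.0/10 (198.128.0.0 - 198.191.255.255) -> Router R
  198.128.0.0/11 (198.128.0.0 - 198.159.255.255) -> Router F
  198.144.0.0/13 (198.144.0.0 - 198.151.255.255) -> Router Y
  198.145.64.0/18 (198.145.64.0 - 198.145.127.255) -> Router Q
More-specific entries that do NOT match:
  198.145.124.12/30 (198.145.124.12 - 198.145.124.15) does not contain 198.145.124.29
  194.145.124.0/23 (194.145.124.0 - 194.145.125.255) does not contain 198.145.124.29
  198.145.116.0/22 (198.145.116.0 - 198.145.119.255) does not contain 198.145.124.29
  198.145.108.0/22 (198.145.108.0 - 198.145.111.255) does not contain 198.145.124.29
  198.145.112.0/21 (198.145.112.0 - 198.145.119.255) does not contain 198.145.124.29
  198.145.80.0/20 (198.145.80.0 - 198.145.95.255) does not contain 198.145.124.29
Longest matching prefix is /18 -> next hop Router Q.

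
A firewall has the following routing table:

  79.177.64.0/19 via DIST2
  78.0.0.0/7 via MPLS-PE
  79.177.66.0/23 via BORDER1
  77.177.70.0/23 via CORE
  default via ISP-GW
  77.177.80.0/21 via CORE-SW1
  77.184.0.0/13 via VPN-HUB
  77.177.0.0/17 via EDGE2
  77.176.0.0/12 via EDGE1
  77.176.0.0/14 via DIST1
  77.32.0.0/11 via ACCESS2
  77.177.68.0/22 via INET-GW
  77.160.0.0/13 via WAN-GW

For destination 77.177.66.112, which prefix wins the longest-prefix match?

77.177.0.0/17

Entries matching 77.177.66.112:
  0.0.0.0/0 (default, matches everything)
  77.176.0.0/12 (77.176.0.0 - 77.191.255.255)
  77.176.0.0/14 (77.176.0.0 - 77.179.255.255)
  77.177.0.0/17 (77.177.0.0 - 77.177.127.255)
Most specific is 77.177.0.0/17.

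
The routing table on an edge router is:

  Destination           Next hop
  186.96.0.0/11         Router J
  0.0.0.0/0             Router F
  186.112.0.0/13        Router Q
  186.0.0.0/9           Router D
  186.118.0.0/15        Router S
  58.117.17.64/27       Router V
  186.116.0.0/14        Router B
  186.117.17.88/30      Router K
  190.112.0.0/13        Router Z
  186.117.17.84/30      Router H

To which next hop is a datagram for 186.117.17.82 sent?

Routes whose prefix contains 186.117.17.82:
  0.0.0.0/0 (default, matches everything) -> Router F
  186.0.0.0/9 (186.0.0.0 - 186.127.255.255) -> Router D
  186.96.0.0/11 (186.96.0.0 - 186.127.255.255) -> Router J
  186.112.0.0/13 (186.112.0.0 - 186.119.255.255) -> Router Q
  186.116.0.0/14 (186.116.0.0 - 186.119.255.255) -> Router B
More-specific entries that do NOT match:
  186.117.17.88/30 (186.117.17.88 - 186.117.17.91) does not contain 186.117.17.82
  186.117.17.84/30 (186.117.17.84 - 186.117.17.87) does not contain 186.117.17.82
  58.117.17.64/27 (58.117.17.64 - 58.117.17.95) does not contain 186.117.17.82
  186.118.0.0/15 (186.118.0.0 - 186.119.255.255) does not contain 186.117.17.82
Longest matching prefix is /14 -> next hop Router B.

Router B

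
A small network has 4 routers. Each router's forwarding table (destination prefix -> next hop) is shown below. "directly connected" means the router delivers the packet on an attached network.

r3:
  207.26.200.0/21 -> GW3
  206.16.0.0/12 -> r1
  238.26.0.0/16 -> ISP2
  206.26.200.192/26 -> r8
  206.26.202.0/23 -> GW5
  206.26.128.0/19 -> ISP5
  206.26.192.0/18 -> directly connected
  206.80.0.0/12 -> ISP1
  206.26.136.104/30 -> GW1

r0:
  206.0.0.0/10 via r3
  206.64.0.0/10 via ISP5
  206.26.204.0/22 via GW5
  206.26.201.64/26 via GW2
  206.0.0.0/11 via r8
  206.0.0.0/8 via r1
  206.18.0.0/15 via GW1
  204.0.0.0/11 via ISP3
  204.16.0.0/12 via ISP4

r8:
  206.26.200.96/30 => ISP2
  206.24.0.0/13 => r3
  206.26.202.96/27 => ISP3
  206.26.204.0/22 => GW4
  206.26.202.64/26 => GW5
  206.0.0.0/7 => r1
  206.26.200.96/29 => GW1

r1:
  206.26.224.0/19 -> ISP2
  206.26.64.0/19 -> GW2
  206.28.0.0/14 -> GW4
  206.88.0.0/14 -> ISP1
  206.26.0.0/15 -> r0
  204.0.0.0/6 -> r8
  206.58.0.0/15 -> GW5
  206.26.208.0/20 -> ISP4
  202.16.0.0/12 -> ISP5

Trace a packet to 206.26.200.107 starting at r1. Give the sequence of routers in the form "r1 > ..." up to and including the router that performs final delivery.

r1 > r0 > r8 > r3

At r1: longest match for 206.26.200.107 is 206.26.0.0/15 -> r0
At r0: longest match for 206.26.200.107 is 206.0.0.0/11 -> r8
At r8: longest match for 206.26.200.107 is 206.24.0.0/13 -> r3
At r3: longest match for 206.26.200.107 is 206.26.192.0/18 -> directly connected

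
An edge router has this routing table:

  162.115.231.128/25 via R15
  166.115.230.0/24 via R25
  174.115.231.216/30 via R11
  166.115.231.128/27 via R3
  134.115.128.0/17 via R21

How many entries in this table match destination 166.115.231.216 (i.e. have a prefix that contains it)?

No listed prefix contains 166.115.231.216.
Total matching entries: 0.

0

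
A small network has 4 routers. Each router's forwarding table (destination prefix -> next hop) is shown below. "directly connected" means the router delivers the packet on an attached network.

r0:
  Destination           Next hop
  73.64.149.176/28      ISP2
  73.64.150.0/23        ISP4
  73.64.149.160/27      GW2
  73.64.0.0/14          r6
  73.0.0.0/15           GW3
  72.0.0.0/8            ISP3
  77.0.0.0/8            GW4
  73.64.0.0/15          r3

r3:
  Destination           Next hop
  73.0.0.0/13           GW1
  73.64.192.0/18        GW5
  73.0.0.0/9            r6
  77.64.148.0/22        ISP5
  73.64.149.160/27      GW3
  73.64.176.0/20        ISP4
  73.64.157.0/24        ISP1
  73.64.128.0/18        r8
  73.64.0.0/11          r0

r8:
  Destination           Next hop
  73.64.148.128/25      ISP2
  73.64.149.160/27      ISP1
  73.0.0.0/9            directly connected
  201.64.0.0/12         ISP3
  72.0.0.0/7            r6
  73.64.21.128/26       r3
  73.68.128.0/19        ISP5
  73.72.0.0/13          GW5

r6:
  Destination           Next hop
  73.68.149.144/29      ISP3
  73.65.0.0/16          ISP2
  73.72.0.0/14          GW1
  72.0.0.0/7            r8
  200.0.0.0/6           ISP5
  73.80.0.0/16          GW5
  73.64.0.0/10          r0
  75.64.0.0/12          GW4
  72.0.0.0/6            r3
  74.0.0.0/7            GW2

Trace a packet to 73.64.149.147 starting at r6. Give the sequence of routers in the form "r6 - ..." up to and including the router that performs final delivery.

At r6: longest match for 73.64.149.147 is 73.64.0.0/10 -> r0
At r0: longest match for 73.64.149.147 is 73.64.0.0/15 -> r3
At r3: longest match for 73.64.149.147 is 73.64.128.0/18 -> r8
At r8: longest match for 73.64.149.147 is 73.0.0.0/9 -> directly connected

r6 - r0 - r3 - r8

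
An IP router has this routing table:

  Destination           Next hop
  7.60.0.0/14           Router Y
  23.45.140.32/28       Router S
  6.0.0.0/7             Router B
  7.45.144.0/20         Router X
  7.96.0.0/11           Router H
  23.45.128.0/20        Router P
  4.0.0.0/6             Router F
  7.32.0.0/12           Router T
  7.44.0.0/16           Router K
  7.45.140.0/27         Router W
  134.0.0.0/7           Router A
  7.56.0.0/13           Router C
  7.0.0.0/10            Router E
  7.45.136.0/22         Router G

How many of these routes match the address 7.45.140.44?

Prefixes containing 7.45.140.44:
  4.0.0.0/6 (4.0.0.0 - 7.255.255.255)
  6.0.0.0/7 (6.0.0.0 - 7.255.255.255)
  7.0.0.0/10 (7.0.0.0 - 7.63.255.255)
  7.32.0.0/12 (7.32.0.0 - 7.47.255.255)
Total matching entries: 4.

4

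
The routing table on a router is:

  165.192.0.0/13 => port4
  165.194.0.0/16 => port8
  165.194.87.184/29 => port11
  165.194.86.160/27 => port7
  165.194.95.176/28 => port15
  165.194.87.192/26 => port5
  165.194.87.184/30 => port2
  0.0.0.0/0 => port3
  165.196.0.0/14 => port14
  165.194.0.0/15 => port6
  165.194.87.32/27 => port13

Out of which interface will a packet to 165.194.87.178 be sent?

Routes whose prefix contains 165.194.87.178:
  0.0.0.0/0 (default, matches everything) -> port3
  165.192.0.0/13 (165.192.0.0 - 165.199.255.255) -> port4
  165.194.0.0/15 (165.194.0.0 - 165.195.255.255) -> port6
  165.194.0.0/16 (165.194.0.0 - 165.194.255.255) -> port8
More-specific entries that do NOT match:
  165.194.87.184/30 (165.194.87.184 - 165.194.87.187) does not contain 165.194.87.178
  165.194.87.184/29 (165.194.87.184 - 165.194.87.191) does not contain 165.194.87.178
  165.194.95.176/28 (165.194.95.176 - 165.194.95.191) does not contain 165.194.87.178
  165.194.86.160/27 (165.194.86.160 - 165.194.86.191) does not contain 165.194.87.178
  165.194.87.32/27 (165.194.87.32 - 165.194.87.63) does not contain 165.194.87.178
  165.194.87.192/26 (165.194.87.192 - 165.194.87.255) does not contain 165.194.87.178
Longest matching prefix is /16 -> interface port8.

port8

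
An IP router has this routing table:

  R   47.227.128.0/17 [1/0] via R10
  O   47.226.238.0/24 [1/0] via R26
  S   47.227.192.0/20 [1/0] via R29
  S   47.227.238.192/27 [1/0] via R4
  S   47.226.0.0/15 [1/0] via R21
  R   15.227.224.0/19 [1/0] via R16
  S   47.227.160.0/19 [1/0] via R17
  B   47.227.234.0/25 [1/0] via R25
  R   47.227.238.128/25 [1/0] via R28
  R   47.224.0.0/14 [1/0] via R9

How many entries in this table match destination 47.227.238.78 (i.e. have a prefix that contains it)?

3

Prefixes containing 47.227.238.78:
  47.224.0.0/14 (47.224.0.0 - 47.227.255.255)
  47.226.0.0/15 (47.226.0.0 - 47.227.255.255)
  47.227.128.0/17 (47.227.128.0 - 47.227.255.255)
Total matching entries: 3.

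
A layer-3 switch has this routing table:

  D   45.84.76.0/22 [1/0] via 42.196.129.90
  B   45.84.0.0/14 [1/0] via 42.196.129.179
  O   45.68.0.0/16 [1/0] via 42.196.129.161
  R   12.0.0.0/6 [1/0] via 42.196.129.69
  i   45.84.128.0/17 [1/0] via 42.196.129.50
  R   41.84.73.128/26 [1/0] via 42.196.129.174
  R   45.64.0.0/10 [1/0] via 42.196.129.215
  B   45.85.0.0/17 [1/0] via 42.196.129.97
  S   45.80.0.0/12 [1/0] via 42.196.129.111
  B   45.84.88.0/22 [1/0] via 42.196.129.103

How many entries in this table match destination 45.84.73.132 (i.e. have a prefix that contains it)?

3

Prefixes containing 45.84.73.132:
  45.64.0.0/10 (45.64.0.0 - 45.127.255.255)
  45.80.0.0/12 (45.80.0.0 - 45.95.255.255)
  45.84.0.0/14 (45.84.0.0 - 45.87.255.255)
Total matching entries: 3.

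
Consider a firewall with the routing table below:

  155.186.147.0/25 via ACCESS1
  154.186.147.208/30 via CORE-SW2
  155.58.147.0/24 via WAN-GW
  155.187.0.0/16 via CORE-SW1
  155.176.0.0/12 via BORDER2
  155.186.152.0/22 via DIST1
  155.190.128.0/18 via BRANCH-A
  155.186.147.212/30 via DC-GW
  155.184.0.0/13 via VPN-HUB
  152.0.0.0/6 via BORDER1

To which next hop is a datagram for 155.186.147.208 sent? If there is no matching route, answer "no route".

VPN-HUB

Routes whose prefix contains 155.186.147.208:
  152.0.0.0/6 (152.0.0.0 - 155.255.255.255) -> BORDER1
  155.176.0.0/12 (155.176.0.0 - 155.191.255.255) -> BORDER2
  155.184.0.0/13 (155.184.0.0 - 155.191.255.255) -> VPN-HUB
More-specific entries that do NOT match:
  154.186.147.208/30 (154.186.147.208 - 154.186.147.211) does not contain 155.186.147.208
  155.186.147.212/30 (155.186.147.212 - 155.186.147.215) does not contain 155.186.147.208
  155.186.147.0/25 (155.186.147.0 - 155.186.147.127) does not contain 155.186.147.208
  155.58.147.0/24 (155.58.147.0 - 155.58.147.255) does not contain 155.186.147.208
  155.186.152.0/22 (155.186.152.0 - 155.186.155.255) does not contain 155.186.147.208
  155.190.128.0/18 (155.190.128.0 - 155.190.191.255) does not contain 155.186.147.208
  155.187.0.0/16 (155.187.0.0 - 155.187.255.255) does not contain 155.186.147.208
Longest matching prefix is /13 -> next hop VPN-HUB.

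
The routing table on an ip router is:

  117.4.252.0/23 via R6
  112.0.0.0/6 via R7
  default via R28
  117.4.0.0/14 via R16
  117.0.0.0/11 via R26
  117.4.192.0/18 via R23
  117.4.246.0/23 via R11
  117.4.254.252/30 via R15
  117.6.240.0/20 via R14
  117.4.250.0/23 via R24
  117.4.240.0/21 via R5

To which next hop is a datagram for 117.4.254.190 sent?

R23

Routes whose prefix contains 117.4.254.190:
  0.0.0.0/0 (default, matches everything) -> R28
  117.0.0.0/11 (117.0.0.0 - 117.31.255.255) -> R26
  117.4.0.0/14 (117.4.0.0 - 117.7.255.255) -> R16
  117.4.192.0/18 (117.4.192.0 - 117.4.255.255) -> R23
More-specific entries that do NOT match:
  117.4.254.252/30 (117.4.254.252 - 117.4.254.255) does not contain 117.4.254.190
  117.4.252.0/23 (117.4.252.0 - 117.4.253.255) does not contain 117.4.254.190
  117.4.246.0/23 (117.4.246.0 - 117.4.247.255) does not contain 117.4.254.190
  117.4.250.0/23 (117.4.250.0 - 117.4.251.255) does not contain 117.4.254.190
  117.4.240.0/21 (117.4.240.0 - 117.4.247.255) does not contain 117.4.254.190
  117.6.240.0/20 (117.6.240.0 - 117.6.255.255) does not contain 117.4.254.190
Longest matching prefix is /18 -> next hop R23.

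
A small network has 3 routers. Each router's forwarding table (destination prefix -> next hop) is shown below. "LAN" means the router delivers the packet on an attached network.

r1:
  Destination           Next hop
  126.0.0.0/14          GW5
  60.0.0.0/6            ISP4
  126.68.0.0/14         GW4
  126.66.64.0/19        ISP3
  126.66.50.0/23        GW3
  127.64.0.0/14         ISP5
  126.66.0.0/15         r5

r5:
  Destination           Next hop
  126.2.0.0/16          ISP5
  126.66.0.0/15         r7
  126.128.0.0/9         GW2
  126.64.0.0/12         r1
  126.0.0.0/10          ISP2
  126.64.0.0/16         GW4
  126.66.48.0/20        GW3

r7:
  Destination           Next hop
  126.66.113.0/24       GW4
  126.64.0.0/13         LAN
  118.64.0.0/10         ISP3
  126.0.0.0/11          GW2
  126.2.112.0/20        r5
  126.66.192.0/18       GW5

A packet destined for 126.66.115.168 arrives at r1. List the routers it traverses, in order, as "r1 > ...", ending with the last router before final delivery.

r1 > r5 > r7

At r1: longest match for 126.66.115.168 is 126.66.0.0/15 -> r5
At r5: longest match for 126.66.115.168 is 126.66.0.0/15 -> r7
At r7: longest match for 126.66.115.168 is 126.64.0.0/13 -> LAN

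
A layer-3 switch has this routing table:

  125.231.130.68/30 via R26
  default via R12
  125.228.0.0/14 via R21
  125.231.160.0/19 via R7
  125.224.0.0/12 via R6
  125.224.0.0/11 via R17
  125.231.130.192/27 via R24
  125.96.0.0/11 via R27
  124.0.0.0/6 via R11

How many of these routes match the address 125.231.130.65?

5

Prefixes containing 125.231.130.65:
  0.0.0.0/0 (default, matches everything)
  124.0.0.0/6 (124.0.0.0 - 127.255.255.255)
  125.224.0.0/11 (125.224.0.0 - 125.255.255.255)
  125.224.0.0/12 (125.224.0.0 - 125.239.255.255)
  125.228.0.0/14 (125.228.0.0 - 125.231.255.255)
Total matching entries: 5.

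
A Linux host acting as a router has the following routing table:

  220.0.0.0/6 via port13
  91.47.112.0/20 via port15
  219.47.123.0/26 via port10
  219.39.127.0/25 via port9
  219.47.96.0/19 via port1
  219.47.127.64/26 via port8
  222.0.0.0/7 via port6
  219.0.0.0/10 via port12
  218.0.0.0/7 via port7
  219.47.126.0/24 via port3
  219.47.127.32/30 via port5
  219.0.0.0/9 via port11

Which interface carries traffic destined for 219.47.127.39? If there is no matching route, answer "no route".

port1

Routes whose prefix contains 219.47.127.39:
  218.0.0.0/7 (218.0.0.0 - 219.255.255.255) -> port7
  219.0.0.0/9 (219.0.0.0 - 219.127.255.255) -> port11
  219.0.0.0/10 (219.0.0.0 - 219.63.255.255) -> port12
  219.47.96.0/19 (219.47.96.0 - 219.47.127.255) -> port1
More-specific entries that do NOT match:
  219.47.127.32/30 (219.47.127.32 - 219.47.127.35) does not contain 219.47.127.39
  219.47.123.0/26 (219.47.123.0 - 219.47.123.63) does not contain 219.47.127.39
  219.47.127.64/26 (219.47.127.64 - 219.47.127.127) does not contain 219.47.127.39
  219.39.127.0/25 (219.39.127.0 - 219.39.127.127) does not contain 219.47.127.39
  219.47.126.0/24 (219.47.126.0 - 219.47.126.255) does not contain 219.47.127.39
  91.47.112.0/20 (91.47.112.0 - 91.47.127.255) does not contain 219.47.127.39
Longest matching prefix is /19 -> interface port1.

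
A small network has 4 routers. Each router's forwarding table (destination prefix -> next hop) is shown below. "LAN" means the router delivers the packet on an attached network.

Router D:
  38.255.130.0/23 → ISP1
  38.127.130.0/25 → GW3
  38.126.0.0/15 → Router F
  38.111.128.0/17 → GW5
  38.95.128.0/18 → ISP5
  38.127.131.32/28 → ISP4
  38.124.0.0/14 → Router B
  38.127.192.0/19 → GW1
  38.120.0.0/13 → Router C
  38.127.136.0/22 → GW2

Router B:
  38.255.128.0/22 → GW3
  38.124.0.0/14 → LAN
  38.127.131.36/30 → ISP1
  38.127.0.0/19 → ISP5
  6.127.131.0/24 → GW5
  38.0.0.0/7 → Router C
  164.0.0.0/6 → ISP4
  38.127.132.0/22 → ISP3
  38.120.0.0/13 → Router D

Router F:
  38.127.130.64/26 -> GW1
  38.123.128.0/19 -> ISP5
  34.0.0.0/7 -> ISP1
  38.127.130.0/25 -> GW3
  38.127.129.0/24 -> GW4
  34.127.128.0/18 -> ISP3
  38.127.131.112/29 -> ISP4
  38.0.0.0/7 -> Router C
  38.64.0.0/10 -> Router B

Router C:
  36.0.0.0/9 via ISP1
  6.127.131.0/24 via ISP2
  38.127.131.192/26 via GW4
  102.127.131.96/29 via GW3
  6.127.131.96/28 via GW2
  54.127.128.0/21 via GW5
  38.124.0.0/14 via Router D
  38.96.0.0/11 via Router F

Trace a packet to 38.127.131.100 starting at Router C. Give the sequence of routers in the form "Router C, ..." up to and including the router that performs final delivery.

At Router C: longest match for 38.127.131.100 is 38.124.0.0/14 -> Router D
At Router D: longest match for 38.127.131.100 is 38.126.0.0/15 -> Router F
At Router F: longest match for 38.127.131.100 is 38.64.0.0/10 -> Router B
At Router B: longest match for 38.127.131.100 is 38.124.0.0/14 -> LAN

Router C, Router D, Router F, Router B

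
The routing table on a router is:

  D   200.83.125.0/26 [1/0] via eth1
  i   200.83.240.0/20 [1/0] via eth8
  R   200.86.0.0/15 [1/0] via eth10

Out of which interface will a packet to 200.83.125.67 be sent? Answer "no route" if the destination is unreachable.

no route

No entry's prefix contains 200.83.125.67; there is no default route.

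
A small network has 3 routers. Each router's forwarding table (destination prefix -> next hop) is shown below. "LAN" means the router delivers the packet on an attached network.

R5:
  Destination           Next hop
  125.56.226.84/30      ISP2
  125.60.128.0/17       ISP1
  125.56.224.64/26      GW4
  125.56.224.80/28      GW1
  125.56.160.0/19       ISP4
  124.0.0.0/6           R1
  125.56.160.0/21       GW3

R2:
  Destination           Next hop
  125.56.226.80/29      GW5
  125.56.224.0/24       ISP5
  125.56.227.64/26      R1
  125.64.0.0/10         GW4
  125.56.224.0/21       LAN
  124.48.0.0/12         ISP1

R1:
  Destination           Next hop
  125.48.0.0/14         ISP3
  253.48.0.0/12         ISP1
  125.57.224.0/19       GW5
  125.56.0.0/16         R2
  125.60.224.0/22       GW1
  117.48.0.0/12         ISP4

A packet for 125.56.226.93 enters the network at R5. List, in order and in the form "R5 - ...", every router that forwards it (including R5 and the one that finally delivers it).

At R5: longest match for 125.56.226.93 is 124.0.0.0/6 -> R1
At R1: longest match for 125.56.226.93 is 125.56.0.0/16 -> R2
At R2: longest match for 125.56.226.93 is 125.56.224.0/21 -> LAN

R5 - R1 - R2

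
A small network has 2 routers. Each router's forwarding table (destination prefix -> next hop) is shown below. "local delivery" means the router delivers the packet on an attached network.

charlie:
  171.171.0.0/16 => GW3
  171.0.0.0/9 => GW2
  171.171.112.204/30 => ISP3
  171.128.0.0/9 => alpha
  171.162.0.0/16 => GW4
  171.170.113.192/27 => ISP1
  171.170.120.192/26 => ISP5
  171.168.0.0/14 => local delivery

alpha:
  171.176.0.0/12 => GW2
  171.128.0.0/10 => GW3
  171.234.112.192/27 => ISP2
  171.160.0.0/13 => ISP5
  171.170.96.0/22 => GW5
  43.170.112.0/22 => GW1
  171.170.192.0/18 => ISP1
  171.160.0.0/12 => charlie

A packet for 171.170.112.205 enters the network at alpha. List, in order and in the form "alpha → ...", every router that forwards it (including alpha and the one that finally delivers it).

At alpha: longest match for 171.170.112.205 is 171.160.0.0/12 -> charlie
At charlie: longest match for 171.170.112.205 is 171.168.0.0/14 -> local delivery

alpha → charlie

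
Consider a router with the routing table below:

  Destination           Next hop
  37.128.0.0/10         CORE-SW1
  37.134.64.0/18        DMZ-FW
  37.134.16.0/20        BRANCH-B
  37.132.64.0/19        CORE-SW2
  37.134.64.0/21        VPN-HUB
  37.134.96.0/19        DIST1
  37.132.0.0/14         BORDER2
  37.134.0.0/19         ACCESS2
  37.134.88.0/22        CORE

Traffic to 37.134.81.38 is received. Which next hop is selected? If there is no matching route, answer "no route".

DMZ-FW

Routes whose prefix contains 37.134.81.38:
  37.128.0.0/10 (37.128.0.0 - 37.191.255.255) -> CORE-SW1
  37.132.0.0/14 (37.132.0.0 - 37.135.255.255) -> BORDER2
  37.134.64.0/18 (37.134.64.0 - 37.134.127.255) -> DMZ-FW
More-specific entries that do NOT match:
  37.134.88.0/22 (37.134.88.0 - 37.134.91.255) does not contain 37.134.81.38
  37.134.64.0/21 (37.134.64.0 - 37.134.71.255) does not contain 37.134.81.38
  37.134.16.0/20 (37.134.16.0 - 37.134.31.255) does not contain 37.134.81.38
  37.132.64.0/19 (37.132.64.0 - 37.132.95.255) does not contain 37.134.81.38
  37.134.96.0/19 (37.134.96.0 - 37.134.127.255) does not contain 37.134.81.38
  37.134.0.0/19 (37.134.0.0 - 37.134.31.255) does not contain 37.134.81.38
Longest matching prefix is /18 -> next hop DMZ-FW.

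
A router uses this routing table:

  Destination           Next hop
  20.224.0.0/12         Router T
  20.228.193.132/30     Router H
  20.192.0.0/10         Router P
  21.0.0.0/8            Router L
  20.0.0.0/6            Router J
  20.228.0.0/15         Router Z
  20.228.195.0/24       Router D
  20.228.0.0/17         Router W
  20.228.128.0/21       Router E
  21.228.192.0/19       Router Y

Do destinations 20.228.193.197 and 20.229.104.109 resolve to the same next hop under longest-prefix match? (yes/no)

yes

20.228.193.197: longest match 20.228.0.0/15 -> Router Z
20.229.104.109: longest match 20.228.0.0/15 -> Router Z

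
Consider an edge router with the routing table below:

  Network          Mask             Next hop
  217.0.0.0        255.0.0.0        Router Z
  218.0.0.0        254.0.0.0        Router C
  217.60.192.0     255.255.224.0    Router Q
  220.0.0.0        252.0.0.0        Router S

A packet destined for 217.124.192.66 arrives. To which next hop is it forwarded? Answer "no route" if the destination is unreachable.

Routes whose prefix contains 217.124.192.66:
  217.0.0.0/8 (217.0.0.0 - 217.255.255.255) -> Router Z
More-specific entries that do NOT match:
  217.60.192.0/19 (217.60.192.0 - 217.60.223.255) does not contain 217.124.192.66
Longest matching prefix is /8 -> next hop Router Z.

Router Z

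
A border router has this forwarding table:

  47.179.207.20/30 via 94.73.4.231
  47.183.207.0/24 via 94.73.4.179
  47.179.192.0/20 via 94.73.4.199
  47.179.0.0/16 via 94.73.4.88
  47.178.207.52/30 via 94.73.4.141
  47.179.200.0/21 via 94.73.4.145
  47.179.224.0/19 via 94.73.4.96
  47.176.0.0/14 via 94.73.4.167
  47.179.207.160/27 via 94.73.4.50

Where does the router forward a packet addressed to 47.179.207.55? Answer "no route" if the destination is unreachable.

Routes whose prefix contains 47.179.207.55:
  47.176.0.0/14 (47.176.0.0 - 47.179.255.255) -> 94.73.4.167
  47.179.0.0/16 (47.179.0.0 - 47.179.255.255) -> 94.73.4.88
  47.179.192.0/20 (47.179.192.0 - 47.179.207.255) -> 94.73.4.199
  47.179.200.0/21 (47.179.200.0 - 47.179.207.255) -> 94.73.4.145
More-specific entries that do NOT match:
  47.179.207.20/30 (47.179.207.20 - 47.179.207.23) does not contain 47.179.207.55
  47.178.207.52/30 (47.178.207.52 - 47.178.207.55) does not contain 47.179.207.55
  47.179.207.160/27 (47.179.207.160 - 47.179.207.191) does not contain 47.179.207.55
  47.183.207.0/24 (47.183.207.0 - 47.183.207.255) does not contain 47.179.207.55
Longest matching prefix is /21 -> next hop 94.73.4.145.

94.73.4.145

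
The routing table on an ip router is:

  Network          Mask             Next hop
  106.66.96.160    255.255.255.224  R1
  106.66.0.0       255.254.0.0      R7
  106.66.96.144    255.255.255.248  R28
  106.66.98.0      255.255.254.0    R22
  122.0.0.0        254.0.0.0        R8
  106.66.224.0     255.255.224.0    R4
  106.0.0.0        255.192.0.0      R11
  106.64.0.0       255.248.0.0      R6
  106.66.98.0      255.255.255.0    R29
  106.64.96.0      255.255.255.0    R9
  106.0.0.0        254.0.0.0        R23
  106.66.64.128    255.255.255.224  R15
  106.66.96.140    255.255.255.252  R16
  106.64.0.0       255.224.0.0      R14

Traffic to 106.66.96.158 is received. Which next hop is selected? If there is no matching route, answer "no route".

R7

Routes whose prefix contains 106.66.96.158:
  106.0.0.0/7 (106.0.0.0 - 107.255.255.255) -> R23
  106.64.0.0/11 (106.64.0.0 - 106.95.255.255) -> R14
  106.64.0.0/13 (106.64.0.0 - 106.71.255.255) -> R6
  106.66.0.0/15 (106.66.0.0 - 106.67.255.255) -> R7
More-specific entries that do NOT match:
  106.66.96.140/30 (106.66.96.140 - 106.66.96.143) does not contain 106.66.96.158
  106.66.96.144/29 (106.66.96.144 - 106.66.96.151) does not contain 106.66.96.158
  106.66.96.160/27 (106.66.96.160 - 106.66.96.191) does not contain 106.66.96.158
  106.66.64.128/27 (106.66.64.128 - 106.66.64.159) does not contain 106.66.96.158
  106.66.98.0/24 (106.66.98.0 - 106.66.98.255) does not contain 106.66.96.158
  106.64.96.0/24 (106.64.96.0 - 106.64.96.255) does not contain 106.66.96.158
  106.66.98.0/23 (106.66.98.0 - 106.66.99.255) does not contain 106.66.96.158
  106.66.224.0/19 (106.66.224.0 - 106.66.255.255) does not contain 106.66.96.158
Longest matching prefix is /15 -> next hop R7.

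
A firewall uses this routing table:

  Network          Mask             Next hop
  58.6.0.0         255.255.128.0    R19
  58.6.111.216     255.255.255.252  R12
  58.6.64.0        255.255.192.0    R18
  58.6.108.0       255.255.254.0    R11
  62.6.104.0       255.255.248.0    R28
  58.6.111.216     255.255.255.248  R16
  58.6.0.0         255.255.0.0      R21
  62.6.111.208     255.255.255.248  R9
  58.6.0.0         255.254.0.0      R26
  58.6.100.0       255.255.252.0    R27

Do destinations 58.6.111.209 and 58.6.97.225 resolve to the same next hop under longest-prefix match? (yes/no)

58.6.111.209: longest match 58.6.64.0/18 -> R18
58.6.97.225: longest match 58.6.64.0/18 -> R18

yes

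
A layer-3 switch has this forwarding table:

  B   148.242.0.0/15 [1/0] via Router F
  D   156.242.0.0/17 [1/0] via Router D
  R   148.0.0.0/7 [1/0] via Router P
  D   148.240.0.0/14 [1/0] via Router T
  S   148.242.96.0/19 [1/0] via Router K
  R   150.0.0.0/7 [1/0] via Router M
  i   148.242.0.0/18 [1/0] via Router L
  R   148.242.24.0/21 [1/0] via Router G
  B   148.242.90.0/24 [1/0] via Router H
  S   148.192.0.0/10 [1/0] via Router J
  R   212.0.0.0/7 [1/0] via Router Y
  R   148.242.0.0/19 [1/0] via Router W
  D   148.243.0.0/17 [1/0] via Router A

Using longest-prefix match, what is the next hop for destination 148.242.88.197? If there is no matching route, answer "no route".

Routes whose prefix contains 148.242.88.197:
  148.0.0.0/7 (148.0.0.0 - 149.255.255.255) -> Router P
  148.192.0.0/10 (148.192.0.0 - 148.255.255.255) -> Router J
  148.240.0.0/14 (148.240.0.0 - 148.243.255.255) -> Router T
  148.242.0.0/15 (148.242.0.0 - 148.243.255.255) -> Router F
More-specific entries that do NOT match:
  148.242.90.0/24 (148.242.90.0 - 148.242.90.255) does not contain 148.242.88.197
  148.242.24.0/21 (148.242.24.0 - 148.242.31.255) does not contain 148.242.88.197
  148.242.96.0/19 (148.242.96.0 - 148.242.127.255) does not contain 148.242.88.197
  148.242.0.0/19 (148.242.0.0 - 148.242.31.255) does not contain 148.242.88.197
  148.242.0.0/18 (148.242.0.0 - 148.242.63.255) does not contain 148.242.88.197
  156.242.0.0/17 (156.242.0.0 - 156.242.127.255) does not contain 148.242.88.197
  148.243.0.0/17 (148.243.0.0 - 148.243.127.255) does not contain 148.242.88.197
Longest matching prefix is /15 -> next hop Router F.

Router F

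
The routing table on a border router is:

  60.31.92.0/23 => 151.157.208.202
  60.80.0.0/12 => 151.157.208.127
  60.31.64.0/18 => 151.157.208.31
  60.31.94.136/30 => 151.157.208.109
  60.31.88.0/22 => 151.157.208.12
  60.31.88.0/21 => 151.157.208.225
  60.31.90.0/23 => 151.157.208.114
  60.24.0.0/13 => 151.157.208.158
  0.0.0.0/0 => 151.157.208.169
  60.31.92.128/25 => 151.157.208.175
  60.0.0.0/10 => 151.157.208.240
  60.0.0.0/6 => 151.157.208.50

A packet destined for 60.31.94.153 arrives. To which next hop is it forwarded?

Routes whose prefix contains 60.31.94.153:
  0.0.0.0/0 (default, matches everything) -> 151.157.208.169
  60.0.0.0/6 (60.0.0.0 - 63.255.255.255) -> 151.157.208.50
  60.0.0.0/10 (60.0.0.0 - 60.63.255.255) -> 151.157.208.240
  60.24.0.0/13 (60.24.0.0 - 60.31.255.255) -> 151.157.208.158
  60.31.64.0/18 (60.31.64.0 - 60.31.127.255) -> 151.157.208.31
  60.31.88.0/21 (60.31.88.0 - 60.31.95.255) -> 151.157.208.225
More-specific entries that do NOT match:
  60.31.94.136/30 (60.31.94.136 - 60.31.94.139) does not contain 60.31.94.153
  60.31.92.128/25 (60.31.92.128 - 60.31.92.255) does not contain 60.31.94.153
  60.31.92.0/23 (60.31.92.0 - 60.31.93.255) does not contain 60.31.94.153
  60.31.90.0/23 (60.31.90.0 - 60.31.91.255) does not contain 60.31.94.153
  60.31.88.0/22 (60.31.88.0 - 60.31.91.255) does not contain 60.31.94.153
Longest matching prefix is /21 -> next hop 151.157.208.225.

151.157.208.225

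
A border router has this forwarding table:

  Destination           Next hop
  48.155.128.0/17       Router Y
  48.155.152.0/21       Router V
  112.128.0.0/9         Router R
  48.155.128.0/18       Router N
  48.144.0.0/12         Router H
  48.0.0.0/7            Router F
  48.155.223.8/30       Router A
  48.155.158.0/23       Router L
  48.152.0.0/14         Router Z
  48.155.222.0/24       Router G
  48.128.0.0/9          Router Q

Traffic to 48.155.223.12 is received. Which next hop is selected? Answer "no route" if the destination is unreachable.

Routes whose prefix contains 48.155.223.12:
  48.0.0.0/7 (48.0.0.0 - 49.255.255.255) -> Router F
  48.128.0.0/9 (48.128.0.0 - 48.255.255.255) -> Router Q
  48.144.0.0/12 (48.144.0.0 - 48.159.255.255) -> Router H
  48.152.0.0/14 (48.152.0.0 - 48.155.255.255) -> Router Z
  48.155.128.0/17 (48.155.128.0 - 48.155.255.255) -> Router Y
More-specific entries that do NOT match:
  48.155.223.8/30 (48.155.223.8 - 48.155.223.11) does not contain 48.155.223.12
  48.155.222.0/24 (48.155.222.0 - 48.155.222.255) does not contain 48.155.223.12
  48.155.158.0/23 (48.155.158.0 - 48.155.159.255) does not contain 48.155.223.12
  48.155.152.0/21 (48.155.152.0 - 48.155.159.255) does not contain 48.155.223.12
  48.155.128.0/18 (48.155.128.0 - 48.155.191.255) does not contain 48.155.223.12
Longest matching prefix is /17 -> next hop Router Y.

Router Y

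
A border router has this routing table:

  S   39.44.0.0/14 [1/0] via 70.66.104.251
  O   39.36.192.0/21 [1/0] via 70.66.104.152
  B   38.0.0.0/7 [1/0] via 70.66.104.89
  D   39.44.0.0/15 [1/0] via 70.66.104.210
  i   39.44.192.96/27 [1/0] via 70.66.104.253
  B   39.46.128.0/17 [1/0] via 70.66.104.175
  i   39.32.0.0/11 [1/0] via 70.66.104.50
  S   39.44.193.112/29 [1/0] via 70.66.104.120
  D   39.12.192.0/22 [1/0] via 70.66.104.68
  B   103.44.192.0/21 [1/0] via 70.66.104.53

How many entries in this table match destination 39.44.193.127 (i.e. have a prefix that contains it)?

Prefixes containing 39.44.193.127:
  38.0.0.0/7 (38.0.0.0 - 39.255.255.255)
  39.32.0.0/11 (39.32.0.0 - 39.63.255.255)
  39.44.0.0/14 (39.44.0.0 - 39.47.255.255)
  39.44.0.0/15 (39.44.0.0 - 39.45.255.255)
Total matching entries: 4.

4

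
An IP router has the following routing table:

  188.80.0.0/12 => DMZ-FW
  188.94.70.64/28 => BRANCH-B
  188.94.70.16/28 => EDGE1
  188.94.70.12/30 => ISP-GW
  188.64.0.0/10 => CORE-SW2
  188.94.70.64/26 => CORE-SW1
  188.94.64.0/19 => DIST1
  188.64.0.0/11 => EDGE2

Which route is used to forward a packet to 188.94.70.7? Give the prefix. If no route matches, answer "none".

Entries matching 188.94.70.7:
  188.64.0.0/10 (188.64.0.0 - 188.127.255.255)
  188.64.0.0/11 (188.64.0.0 - 188.95.255.255)
  188.80.0.0/12 (188.80.0.0 - 188.95.255.255)
  188.94.64.0/19 (188.94.64.0 - 188.94.95.255)
Most specific is 188.94.64.0/19.

188.94.64.0/19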